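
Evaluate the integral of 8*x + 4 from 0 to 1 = 8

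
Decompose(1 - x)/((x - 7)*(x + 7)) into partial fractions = -4/(7*(x + 7)) - 3/(7*(x - 7))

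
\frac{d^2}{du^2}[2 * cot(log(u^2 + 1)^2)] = 8*(8*u^2*log(u^2 + 1)^2*cos(log(u^2 + 1)^2)/sin(log(u^2 + 1)^2) + u^2*log(u^2 + 1) - 2*u^2 - log(u^2 + 1))/((u^4 + 2*u^2 + 1)*sin(log(u^2 + 1)^2)^2)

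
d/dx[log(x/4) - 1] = 1/x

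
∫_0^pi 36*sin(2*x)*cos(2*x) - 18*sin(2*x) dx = 0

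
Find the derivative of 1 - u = -1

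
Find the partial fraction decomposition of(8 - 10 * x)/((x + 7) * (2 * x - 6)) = -39/(10*(x + 7)) - 11/(10*(x - 3))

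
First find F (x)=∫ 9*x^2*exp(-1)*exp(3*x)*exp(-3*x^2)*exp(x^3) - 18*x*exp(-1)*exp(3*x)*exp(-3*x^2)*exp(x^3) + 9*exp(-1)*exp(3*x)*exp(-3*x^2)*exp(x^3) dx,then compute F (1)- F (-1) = 3 - 3*exp(-8)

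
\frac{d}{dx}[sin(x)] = cos(x)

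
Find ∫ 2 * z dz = z^2 + C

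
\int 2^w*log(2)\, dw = 2^w + C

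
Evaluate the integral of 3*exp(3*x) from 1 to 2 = -exp(3) + exp(6)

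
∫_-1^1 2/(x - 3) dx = -log(48) + log(12)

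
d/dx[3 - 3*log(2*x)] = -3/x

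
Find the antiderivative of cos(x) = sin(x) + C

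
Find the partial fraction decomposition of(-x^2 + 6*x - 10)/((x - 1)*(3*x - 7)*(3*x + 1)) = -109/(96*(3*x + 1)) - 13/(96*(3*x - 7)) + 5/(16*(x - 1))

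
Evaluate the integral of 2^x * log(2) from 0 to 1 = 1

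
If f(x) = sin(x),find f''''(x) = sin(x)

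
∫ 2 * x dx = x^2 + C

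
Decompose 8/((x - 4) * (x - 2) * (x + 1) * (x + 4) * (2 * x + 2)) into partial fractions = 1/(108*(x + 4)) + 4/(225*(x + 1)) + 4/(45*(x + 1)^2) - 1/(27*(x - 2)) + 1/(100*(x - 4))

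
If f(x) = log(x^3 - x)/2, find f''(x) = (-3*x^4 - 1)/(2*x^6 - 4*x^4 + 2*x^2)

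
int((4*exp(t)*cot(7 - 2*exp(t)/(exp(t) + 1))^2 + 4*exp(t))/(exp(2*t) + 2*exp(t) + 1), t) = 2*cot((5*exp(t) + 7)/(exp(t) + 1)) + C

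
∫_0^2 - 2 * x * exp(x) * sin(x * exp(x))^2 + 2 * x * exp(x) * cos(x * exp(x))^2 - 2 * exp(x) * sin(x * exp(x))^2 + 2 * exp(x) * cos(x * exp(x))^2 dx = sin(4*exp(2))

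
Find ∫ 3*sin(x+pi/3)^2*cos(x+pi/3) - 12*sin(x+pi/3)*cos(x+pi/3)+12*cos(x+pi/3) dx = (sin(x + pi/3) - 2)^3 + C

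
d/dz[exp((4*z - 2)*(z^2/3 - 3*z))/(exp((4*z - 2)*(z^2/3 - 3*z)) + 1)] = (12*z^2*exp(4*z^3/3 - 38*z^2/3 + 6*z) - 76*z*exp(4*z^3/3 - 38*z^2/3 + 6*z) + 18*exp(4*z^3/3 - 38*z^2/3 + 6*z))/(3*exp(12*z)*exp(-76*z^2/3)*exp(8*z^3/3) + 6*exp(6*z)*exp(-38*z^2/3)*exp(4*z^3/3) + 3)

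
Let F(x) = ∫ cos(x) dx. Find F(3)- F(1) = -sin(1) + sin(3)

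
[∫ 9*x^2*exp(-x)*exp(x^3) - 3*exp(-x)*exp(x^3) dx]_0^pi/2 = -3 + 3*exp(-pi/2 + pi^3/8)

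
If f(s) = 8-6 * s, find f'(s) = -6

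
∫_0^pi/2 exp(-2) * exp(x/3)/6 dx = -exp(-2)/2 + exp(-2 + pi/6)/2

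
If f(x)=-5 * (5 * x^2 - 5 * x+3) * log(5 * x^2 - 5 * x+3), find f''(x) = (-250*x^2*log(5*x^2 - 5*x + 3) - 750*x^2 + 250*x*log(5*x^2 - 5*x + 3) + 750*x - 150*log(5*x^2 - 5*x + 3) - 275)/(5*x^2 - 5*x + 3)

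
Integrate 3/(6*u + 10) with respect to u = log(3*u + 5)/2 + C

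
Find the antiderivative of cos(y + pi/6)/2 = sin(y + pi/6)/2 + C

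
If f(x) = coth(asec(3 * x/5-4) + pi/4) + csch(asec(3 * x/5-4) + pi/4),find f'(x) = -10*sqrt(3)*(cosh(asec(3*x/5 - 4) + pi/4) + 1)/(sqrt((3*x^2 - 40*x + 125)/(9*x^2 - 120*x + 400))*(3*x - 20)^2*(cosh(2*asec(3*x/5 - 4) + pi/2) - 1))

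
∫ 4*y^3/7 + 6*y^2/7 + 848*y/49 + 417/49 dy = y^4/7 + 2*y^3/7 + 424*y^2/49 + 417*y/49 + C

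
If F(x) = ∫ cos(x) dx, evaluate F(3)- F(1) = -sin(1) + sin(3)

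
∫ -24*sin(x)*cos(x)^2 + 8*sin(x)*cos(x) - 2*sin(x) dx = 2*(4*cos(x)^2 - 2*cos(x) + 1)*cos(x) + C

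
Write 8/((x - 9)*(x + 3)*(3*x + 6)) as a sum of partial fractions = 2/(9*(x + 3)) - 8/(33*(x + 2)) + 2/(99*(x - 9))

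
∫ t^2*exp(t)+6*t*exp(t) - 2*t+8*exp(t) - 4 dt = (t + 2)^2*(exp(t) - 1) + C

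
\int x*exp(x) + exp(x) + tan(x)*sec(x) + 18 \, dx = x*exp(x) + 18*x + sec(x) + C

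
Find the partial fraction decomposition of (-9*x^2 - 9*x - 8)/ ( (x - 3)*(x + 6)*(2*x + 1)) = 23/(77*(2*x + 1)) - 278/(99*(x + 6)) - 116/(63*(x - 3))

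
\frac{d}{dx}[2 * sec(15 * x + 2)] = 30*tan(15*x + 2)*sec(15*x + 2)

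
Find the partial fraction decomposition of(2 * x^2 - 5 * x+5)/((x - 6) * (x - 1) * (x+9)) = 106/(75*(x + 9)) - 1/(25*(x - 1)) + 47/(75*(x - 6))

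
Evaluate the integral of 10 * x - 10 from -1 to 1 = -20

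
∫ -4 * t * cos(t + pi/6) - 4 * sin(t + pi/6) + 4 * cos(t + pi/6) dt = (4 - 4*t)*sin(t + pi/6) + C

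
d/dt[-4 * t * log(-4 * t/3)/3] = -4*log(-t)/3 - 8*log(2)/3 - 4/3 + 4*log(3)/3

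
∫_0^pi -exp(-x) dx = -1 + exp(-pi)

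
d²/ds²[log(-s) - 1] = -1/s^2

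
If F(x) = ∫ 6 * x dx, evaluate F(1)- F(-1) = 0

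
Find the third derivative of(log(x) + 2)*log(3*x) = (4*log(x) - 2 + 2*log(3))/x^3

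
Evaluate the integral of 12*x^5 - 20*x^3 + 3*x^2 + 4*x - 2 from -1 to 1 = -2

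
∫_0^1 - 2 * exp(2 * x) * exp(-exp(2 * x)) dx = -exp(-1) + exp(-exp(2))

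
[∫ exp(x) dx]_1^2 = -E + exp(2)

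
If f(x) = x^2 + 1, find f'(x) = 2*x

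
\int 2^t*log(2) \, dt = 2^t + C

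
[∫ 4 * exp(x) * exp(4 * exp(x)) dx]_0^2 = -exp(4) + exp(4*exp(2))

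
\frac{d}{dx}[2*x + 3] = 2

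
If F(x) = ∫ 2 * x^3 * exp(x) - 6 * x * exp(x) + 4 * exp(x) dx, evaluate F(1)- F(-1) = 16*exp(-1)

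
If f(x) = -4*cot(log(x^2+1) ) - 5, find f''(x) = 8*(-x^2 - 4*x^2*cos(log(x^2 + 1))/sin(log(x^2 + 1)) + 1)/((x^4 + 2*x^2 + 1)*sin(log(x^2 + 1))^2)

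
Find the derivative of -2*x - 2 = -2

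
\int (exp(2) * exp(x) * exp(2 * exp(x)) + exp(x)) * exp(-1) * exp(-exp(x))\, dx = 2*sinh(exp(x) + 1) + C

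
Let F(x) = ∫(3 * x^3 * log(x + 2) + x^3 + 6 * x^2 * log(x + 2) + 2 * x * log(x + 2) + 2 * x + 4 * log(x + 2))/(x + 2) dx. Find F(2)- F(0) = 24*log(2)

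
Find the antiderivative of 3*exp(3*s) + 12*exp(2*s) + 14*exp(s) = (exp(s) + 2)^3 + 2*exp(s) + C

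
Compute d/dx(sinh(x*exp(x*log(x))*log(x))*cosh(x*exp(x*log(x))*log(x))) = (x*log(x)^2 + x*log(x) + log(x) + 1)*exp(x*log(x))*cosh(2*x*exp(x*log(x))*log(x))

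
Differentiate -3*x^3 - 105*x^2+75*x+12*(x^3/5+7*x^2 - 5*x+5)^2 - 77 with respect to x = 72*x^5/25 + 168*x^4 + 2256*x^3 - 2457*x^2 + 2070*x - 525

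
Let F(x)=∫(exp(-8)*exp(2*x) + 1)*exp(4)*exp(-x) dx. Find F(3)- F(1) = -E - exp(-3) + exp(-1) + exp(3)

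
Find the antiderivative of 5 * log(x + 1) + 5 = 5*(x + 1)*log(x + 1) + C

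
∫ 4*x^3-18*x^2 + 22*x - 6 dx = x^4 - 6*x^3 + 11*x^2 - 6*x + C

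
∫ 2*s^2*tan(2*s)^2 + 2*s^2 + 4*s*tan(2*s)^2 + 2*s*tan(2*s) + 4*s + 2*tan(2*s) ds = s*(s + 2)*tan(2*s) + C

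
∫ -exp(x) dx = -exp(x) + C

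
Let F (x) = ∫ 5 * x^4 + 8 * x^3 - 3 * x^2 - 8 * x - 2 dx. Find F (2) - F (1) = 40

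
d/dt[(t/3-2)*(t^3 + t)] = 4*t^3/3 - 6*t^2 + 2*t/3 - 2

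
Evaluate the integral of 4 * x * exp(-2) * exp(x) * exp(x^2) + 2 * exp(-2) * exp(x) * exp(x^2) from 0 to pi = -2*exp(-2) + 2*exp(-2 + pi + pi^2)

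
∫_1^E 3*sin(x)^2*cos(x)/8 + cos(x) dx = -sin(1) - sin(1)^3/8 + sin(E)^3/8 + sin(E)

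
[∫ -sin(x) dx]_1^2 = -cos(1) + cos(2)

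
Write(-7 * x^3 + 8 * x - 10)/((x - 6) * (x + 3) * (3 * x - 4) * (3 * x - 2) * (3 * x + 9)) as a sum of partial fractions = -91/(5808*(3*x - 2)) + 215/(7098*(3*x - 4)) + 110342/(4969107*(x + 3)) - 155/(3861*(x + 3)^2) - 737/(27216*(x - 6))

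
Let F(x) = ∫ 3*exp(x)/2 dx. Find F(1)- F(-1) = -3*exp(-1)/2 + 3*E/2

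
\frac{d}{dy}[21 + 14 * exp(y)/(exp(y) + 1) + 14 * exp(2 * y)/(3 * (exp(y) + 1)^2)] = (70*exp(2*y) + 42*exp(y))/(3*exp(3*y) + 9*exp(2*y) + 9*exp(y) + 3)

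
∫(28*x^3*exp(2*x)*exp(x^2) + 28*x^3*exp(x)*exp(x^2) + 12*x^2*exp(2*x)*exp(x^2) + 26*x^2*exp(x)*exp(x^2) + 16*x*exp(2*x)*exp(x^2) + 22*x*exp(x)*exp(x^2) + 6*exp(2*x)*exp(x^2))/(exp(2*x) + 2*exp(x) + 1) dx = (14*x^2 + 6*x - 6)*exp(x*(x + 1))/(exp(x) + 1) + C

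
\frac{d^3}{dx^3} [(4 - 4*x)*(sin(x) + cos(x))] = -4*x*sin(x) + 4*x*cos(x) + 16*sin(x) + 8*cos(x)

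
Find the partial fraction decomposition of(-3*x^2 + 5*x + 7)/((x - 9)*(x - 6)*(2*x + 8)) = -61/(260*(x + 4)) + 71/(60*(x - 6)) - 191/(78*(x - 9))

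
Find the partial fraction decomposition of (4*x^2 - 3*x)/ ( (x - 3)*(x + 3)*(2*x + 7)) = 238/(13*(2*x + 7)) - 15/(2*(x + 3)) + 9/(26*(x - 3))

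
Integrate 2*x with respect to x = x^2 + C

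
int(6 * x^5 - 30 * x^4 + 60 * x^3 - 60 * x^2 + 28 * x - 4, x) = x^6 - 6*x^5 + 15*x^4 - 20*x^3 + 14*x^2 - 4*x + C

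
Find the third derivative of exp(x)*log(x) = (x^3*exp(x)*log(x) + 3*x^2*exp(x) - 3*x*exp(x) + 2*exp(x))/x^3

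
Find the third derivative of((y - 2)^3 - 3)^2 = 120*y^3 - 720*y^2 + 1440*y - 996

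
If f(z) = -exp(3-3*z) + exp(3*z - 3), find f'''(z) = 27*exp(3 - 3*z) + 27*exp(3*z - 3)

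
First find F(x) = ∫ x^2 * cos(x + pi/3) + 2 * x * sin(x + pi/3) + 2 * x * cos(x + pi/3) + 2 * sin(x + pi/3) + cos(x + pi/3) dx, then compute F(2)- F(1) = -4*sin(1 + pi/3) + 9*sin(pi/3 + 2)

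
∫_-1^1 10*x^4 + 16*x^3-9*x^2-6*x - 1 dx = -4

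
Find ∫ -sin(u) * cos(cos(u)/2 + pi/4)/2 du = sin(cos(u)/2 + pi/4) + C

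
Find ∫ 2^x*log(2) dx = 2^x + C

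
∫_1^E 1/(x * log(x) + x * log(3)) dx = -log(log(3)) + log(log(3*E))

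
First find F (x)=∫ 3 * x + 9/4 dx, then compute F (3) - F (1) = 33/2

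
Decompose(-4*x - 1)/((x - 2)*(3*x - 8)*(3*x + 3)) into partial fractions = -35/(22*(3*x - 8)) + 1/(33*(x + 1)) + 1/(2*(x - 2))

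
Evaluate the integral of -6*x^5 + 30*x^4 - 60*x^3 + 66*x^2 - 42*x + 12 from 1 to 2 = 1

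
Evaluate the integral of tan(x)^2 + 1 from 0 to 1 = tan(1)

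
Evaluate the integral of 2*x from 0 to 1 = 1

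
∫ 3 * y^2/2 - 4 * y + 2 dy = y^3/2 - 2*y^2 + 2*y + C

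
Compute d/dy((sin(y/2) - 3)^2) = sin(y)/2 - 3*cos(y/2)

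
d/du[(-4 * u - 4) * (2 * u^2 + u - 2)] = -24*u^2 - 24*u + 4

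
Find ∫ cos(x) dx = sin(x) + C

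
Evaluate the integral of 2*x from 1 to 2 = 3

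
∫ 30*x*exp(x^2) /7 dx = 15*exp(x^2)/7 + C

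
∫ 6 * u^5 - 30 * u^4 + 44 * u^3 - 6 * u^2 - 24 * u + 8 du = u^6 - 6*u^5 + 11*u^4 - 2*u^3 - 12*u^2 + 8*u + C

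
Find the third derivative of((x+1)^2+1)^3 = 120*x^3 + 360*x^2 + 432*x + 192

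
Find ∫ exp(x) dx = exp(x) + C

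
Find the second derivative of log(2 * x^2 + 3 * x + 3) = (-8*x^2 - 12*x + 3)/(4*x^4 + 12*x^3 + 21*x^2 + 18*x + 9)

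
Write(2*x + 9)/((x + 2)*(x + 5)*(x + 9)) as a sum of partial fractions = -9/(28*(x + 9)) + 1/(12*(x + 5)) + 5/(21*(x + 2))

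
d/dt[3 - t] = -1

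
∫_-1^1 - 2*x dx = 0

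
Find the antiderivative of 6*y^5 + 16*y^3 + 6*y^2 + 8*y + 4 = y^6 + 4*y^4 + 2*y^3 + 4*y^2 + 4*y + C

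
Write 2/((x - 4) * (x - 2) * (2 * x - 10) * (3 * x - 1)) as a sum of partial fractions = -27/(770*(3*x - 1)) + 1/(30*(x - 2)) - 1/(22*(x - 4)) + 1/(42*(x - 5))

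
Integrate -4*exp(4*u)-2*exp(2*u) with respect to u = -exp(4*u) - exp(2*u) + C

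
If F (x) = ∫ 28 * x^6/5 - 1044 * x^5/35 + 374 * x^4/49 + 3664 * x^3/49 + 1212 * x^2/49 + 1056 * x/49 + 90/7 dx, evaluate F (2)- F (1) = 7666/35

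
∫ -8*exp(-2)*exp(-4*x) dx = 2*exp(-4*x - 2) + C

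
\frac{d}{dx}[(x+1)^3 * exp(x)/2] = x^3*exp(x)/2 + 3*x^2*exp(x) + 9*x*exp(x)/2 + 2*exp(x)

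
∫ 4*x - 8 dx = 2*x^2 - 8*x + C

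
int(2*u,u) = u^2 + C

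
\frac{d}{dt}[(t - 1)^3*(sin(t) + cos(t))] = (t - 1)^2*(sqrt(2)*t*cos(t + pi/4) + 4*sin(t) + 2*cos(t))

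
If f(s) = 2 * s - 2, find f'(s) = 2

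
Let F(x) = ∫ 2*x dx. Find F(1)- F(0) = 1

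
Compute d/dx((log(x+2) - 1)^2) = (2*log(x + 2) - 2)/(x + 2)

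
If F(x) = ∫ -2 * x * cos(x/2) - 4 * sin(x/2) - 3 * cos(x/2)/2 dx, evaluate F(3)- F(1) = -15*sin(3/2) + 7*sin(1/2)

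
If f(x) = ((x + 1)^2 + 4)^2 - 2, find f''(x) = 12*x^2 + 24*x + 28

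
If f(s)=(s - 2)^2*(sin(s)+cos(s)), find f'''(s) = s^2*sin(s) - s^2*cos(s) - 10*s*sin(s) - 2*s*cos(s) + 10*sin(s) + 14*cos(s)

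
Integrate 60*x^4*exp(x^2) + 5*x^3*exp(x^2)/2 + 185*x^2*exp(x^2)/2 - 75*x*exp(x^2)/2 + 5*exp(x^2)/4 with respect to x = 5*(24*x^3 + x^2 + x - 16)*exp(x^2)/4 + C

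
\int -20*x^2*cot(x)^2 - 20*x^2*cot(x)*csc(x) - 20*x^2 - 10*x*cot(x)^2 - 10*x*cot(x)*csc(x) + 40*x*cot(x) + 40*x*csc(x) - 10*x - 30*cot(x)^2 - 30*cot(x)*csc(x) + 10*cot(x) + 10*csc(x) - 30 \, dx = (cot(x) + csc(x))*(20*x^2 + 10*x + 30) + C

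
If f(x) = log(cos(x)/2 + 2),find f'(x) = -sin(x)/(cos(x) + 4)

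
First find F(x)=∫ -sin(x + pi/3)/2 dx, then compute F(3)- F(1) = cos(pi/3 + 3)/2 - cos(1 + pi/3)/2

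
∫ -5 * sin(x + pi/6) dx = 5*cos(x + pi/6) + C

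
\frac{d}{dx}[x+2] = 1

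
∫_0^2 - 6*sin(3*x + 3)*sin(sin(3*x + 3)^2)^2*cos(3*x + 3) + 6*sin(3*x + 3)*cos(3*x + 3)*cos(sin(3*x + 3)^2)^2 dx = -sin(1 - cos(6))/2 + sin(1 - cos(18))/2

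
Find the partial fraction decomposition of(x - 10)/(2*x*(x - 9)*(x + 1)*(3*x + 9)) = 13/(432*(x + 3)) - 11/(120*(x + 1)) - 1/(6480*(x - 9)) + 5/(81*x)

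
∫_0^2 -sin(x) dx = -1 + cos(2)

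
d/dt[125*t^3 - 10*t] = 375*t^2 - 10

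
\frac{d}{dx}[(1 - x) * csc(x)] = x*cot(x)*csc(x) - cot(x)*csc(x) - csc(x)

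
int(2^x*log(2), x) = 2^x + C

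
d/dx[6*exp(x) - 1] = 6*exp(x)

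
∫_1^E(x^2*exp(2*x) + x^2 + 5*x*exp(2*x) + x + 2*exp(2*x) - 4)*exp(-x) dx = -3*E + 3*exp(-1) + (-exp(-E) + exp(E))*(-1 + exp(2) + 3*E)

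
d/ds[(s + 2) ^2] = 2*s + 4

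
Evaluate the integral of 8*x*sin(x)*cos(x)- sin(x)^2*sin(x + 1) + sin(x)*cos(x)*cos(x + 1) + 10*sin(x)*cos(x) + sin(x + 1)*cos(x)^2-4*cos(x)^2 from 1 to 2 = -9/4 + 9*cos(2)/2 - cos(7)/4 + cos(1)/4 - 25*cos(4)/4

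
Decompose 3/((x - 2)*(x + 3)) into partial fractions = -3/(5*(x + 3)) + 3/(5*(x - 2))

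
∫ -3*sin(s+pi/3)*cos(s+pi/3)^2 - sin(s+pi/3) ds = cos(s + pi/3)^3 + cos(s + pi/3) + C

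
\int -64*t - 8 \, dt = -32*t^2 - 8*t + C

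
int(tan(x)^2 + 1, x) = tan(x) + C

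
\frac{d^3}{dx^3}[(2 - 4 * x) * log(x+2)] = (4*x + 28)/(x^3 + 6*x^2 + 12*x + 8)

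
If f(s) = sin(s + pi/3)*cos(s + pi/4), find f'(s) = -sin(2*s + pi/12)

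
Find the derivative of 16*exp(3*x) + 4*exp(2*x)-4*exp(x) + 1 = 48*exp(3*x) + 8*exp(2*x) - 4*exp(x)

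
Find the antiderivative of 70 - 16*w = -8*w^2 + 70*w + C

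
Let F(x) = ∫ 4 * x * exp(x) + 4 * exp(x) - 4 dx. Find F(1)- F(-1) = -8 + 4*exp(-1) + 4*E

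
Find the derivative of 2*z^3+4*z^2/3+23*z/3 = 6*z^2 + 8*z/3 + 23/3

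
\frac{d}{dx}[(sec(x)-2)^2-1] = 2*(-2 + 1/cos(x))*sin(x)/cos(x)^2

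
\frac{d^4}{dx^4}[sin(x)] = sin(x)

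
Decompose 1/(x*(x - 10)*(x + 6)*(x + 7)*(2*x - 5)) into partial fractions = -16/(24225*(2*x - 5)) + 1/(2261*(x + 7)) - 1/(1632*(x + 6)) + 1/(40800*(x - 10)) + 1/(2100*x)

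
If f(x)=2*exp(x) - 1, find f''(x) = 2*exp(x)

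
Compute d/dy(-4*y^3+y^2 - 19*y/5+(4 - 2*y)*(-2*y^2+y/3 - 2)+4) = 23/15 - 46*y/3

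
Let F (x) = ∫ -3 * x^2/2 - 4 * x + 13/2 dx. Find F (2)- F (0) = 1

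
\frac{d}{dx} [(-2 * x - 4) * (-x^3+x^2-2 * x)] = 8*x^3 + 6*x^2 + 8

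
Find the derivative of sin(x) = cos(x)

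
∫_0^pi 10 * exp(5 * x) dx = -2 + 2*exp(5*pi)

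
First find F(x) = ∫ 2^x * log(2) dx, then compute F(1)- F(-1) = 3/2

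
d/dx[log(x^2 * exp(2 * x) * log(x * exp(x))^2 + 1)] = (2*x^2*(x + log(x))^2*exp(2*x) + 2*x^2*(x + log(x))*exp(2*x) + 2*x*(x + log(x))^2*exp(2*x) + 2*x*(x + log(x))*exp(2*x))/(x^2*(x + log(x))^2*exp(2*x) + 1)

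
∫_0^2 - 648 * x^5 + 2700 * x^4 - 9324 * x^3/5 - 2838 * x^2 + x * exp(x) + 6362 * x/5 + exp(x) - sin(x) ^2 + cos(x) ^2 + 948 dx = -1092/5 + sin(4)/2 + 2*exp(2)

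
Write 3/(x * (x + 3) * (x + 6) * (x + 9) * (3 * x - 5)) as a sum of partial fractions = 243/(51520*(3*x - 5)) + 1/(1728*(x + 9)) - 1/(414*(x + 6)) + 1/(252*(x + 3)) - 1/(270*x)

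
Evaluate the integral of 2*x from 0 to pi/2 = pi^2/4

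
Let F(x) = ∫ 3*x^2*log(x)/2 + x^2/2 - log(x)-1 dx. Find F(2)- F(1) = 2*log(2)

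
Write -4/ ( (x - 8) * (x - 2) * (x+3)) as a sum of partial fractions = -4/(55*(x + 3)) + 2/(15*(x - 2)) - 2/(33*(x - 8))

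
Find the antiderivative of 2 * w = w^2 + C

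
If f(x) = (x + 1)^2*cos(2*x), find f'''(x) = 8*x^2*sin(2*x) + 16*x*sin(2*x) - 24*x*cos(2*x) - 4*sin(2*x) - 24*cos(2*x)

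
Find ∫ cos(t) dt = sin(t) + C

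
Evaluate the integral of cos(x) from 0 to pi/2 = 1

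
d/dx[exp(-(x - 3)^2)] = (6 - 2*x)*exp(-x^2 + 6*x - 9)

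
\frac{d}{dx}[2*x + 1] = 2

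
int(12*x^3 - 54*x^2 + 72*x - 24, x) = 3*x^4 - 18*x^3 + 36*x^2 - 24*x + C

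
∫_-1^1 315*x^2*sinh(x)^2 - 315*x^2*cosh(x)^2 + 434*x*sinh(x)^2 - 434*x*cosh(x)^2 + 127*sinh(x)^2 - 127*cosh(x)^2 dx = -464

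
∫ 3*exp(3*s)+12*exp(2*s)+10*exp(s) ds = (exp(s) + 2)^3 - 2*exp(s) + C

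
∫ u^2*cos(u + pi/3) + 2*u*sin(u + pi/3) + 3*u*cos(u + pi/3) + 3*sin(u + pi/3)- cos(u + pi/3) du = (u^2 + 3*u - 1)*sin(u + pi/3) + C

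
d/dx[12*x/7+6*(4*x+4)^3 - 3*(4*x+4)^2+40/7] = 1152*x^2 + 2208*x + 7404/7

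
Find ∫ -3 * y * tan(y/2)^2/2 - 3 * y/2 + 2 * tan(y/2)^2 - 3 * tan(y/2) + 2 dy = (4 - 3*y)*tan(y/2) + C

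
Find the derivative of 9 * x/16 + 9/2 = 9/16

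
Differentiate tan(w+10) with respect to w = tan(w + 10)^2 + 1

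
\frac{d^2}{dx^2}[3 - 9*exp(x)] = -9*exp(x)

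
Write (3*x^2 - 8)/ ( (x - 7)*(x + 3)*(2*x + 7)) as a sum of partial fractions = 115/(21*(2*x + 7)) - 19/(10*(x + 3)) + 139/(210*(x - 7))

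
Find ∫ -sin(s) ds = cos(s) + C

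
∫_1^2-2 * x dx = -3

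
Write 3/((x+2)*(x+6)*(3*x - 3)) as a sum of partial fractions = 1/(28*(x + 6)) - 1/(12*(x + 2)) + 1/(21*(x - 1))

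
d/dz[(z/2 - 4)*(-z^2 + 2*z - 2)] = -3*z^2/2 + 10*z - 9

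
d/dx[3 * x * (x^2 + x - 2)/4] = 9*x^2/4 + 3*x/2 - 3/2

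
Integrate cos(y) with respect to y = sin(y) + C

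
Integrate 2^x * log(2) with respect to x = 2^x + C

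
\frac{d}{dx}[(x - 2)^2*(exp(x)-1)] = x^2*exp(x) - 2*x*exp(x) - 2*x + 4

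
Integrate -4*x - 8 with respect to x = -2*x^2 - 8*x + C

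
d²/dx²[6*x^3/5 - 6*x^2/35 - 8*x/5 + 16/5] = 36*x/5 - 12/35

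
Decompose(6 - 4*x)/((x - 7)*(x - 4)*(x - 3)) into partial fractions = -3/(2*(x - 3)) + 10/(3*(x - 4)) - 11/(6*(x - 7))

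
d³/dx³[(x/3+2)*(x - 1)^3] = 8*x + 6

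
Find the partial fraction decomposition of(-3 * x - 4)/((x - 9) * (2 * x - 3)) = 17/(15*(2*x - 3)) - 31/(15*(x - 9))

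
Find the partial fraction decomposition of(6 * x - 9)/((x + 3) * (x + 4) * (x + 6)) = -15/(2*(x + 6)) + 33/(2*(x + 4)) - 9/(x + 3)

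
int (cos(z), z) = sin(z) + C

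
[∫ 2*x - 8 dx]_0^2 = -12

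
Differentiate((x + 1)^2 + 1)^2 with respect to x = 4*x^3 + 12*x^2 + 16*x + 8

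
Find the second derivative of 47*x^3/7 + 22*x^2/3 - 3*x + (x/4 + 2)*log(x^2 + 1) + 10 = (1692*x^5 + 616*x^4 + 3405*x^3 + 1064*x^2 + 1755*x + 784)/(42*x^4 + 84*x^2 + 42)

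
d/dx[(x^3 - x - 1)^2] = 6*x^5 - 8*x^3 - 6*x^2 + 2*x + 2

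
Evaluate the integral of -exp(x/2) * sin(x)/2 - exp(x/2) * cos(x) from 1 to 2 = -E*sin(2) + exp(1/2)*sin(1)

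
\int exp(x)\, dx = exp(x) + C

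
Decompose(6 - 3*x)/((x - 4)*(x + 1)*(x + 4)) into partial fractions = 3/(4*(x + 4)) - 3/(5*(x + 1)) - 3/(20*(x - 4))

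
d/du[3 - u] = -1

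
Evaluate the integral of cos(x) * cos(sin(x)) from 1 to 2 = -sin(sin(1)) + sin(sin(2))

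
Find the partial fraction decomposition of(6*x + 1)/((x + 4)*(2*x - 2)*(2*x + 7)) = 40/(9*(2*x + 7)) - 23/(10*(x + 4)) + 7/(90*(x - 1))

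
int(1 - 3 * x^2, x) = -x^3 + x + C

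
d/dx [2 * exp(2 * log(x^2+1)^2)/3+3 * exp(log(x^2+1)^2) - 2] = (16*x*exp(2*log(x^2 + 1)^2)*log(x^2 + 1) + 36*x*exp(log(x^2 + 1)^2)*log(x^2 + 1))/(3*x^2 + 3)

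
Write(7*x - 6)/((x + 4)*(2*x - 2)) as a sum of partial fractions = 17/(5*(x + 4)) + 1/(10*(x - 1))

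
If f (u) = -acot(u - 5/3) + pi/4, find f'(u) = 9/(9*u^2 - 30*u + 34)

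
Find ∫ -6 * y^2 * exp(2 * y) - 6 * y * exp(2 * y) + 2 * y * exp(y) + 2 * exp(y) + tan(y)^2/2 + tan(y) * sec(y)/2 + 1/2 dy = -3*y^2*exp(2*y) + 2*y*exp(y) + tan(y)/2 + sec(y)/2 + C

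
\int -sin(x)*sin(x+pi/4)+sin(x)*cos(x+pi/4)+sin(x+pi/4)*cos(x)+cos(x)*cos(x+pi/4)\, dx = sqrt(2)*sin(x + pi/4)^2 + C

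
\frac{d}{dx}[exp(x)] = exp(x)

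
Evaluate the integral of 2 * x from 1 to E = -1 + exp(2)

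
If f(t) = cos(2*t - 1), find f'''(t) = 8*sin(2*t - 1)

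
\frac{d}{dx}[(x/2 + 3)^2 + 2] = x/2 + 3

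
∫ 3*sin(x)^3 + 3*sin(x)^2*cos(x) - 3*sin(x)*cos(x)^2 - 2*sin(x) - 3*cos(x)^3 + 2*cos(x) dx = 2*sqrt(2)*sin(x + pi/4)*cos(x + pi/4)^2 + C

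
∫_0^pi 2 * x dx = pi^2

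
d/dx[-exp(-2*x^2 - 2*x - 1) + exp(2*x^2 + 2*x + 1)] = (4*x*exp(4*x^2 + 4*x + 2) + 4*x + 2*exp(4*x^2 + 4*x + 2) + 2)*exp(-2*x^2 - 2*x - 1)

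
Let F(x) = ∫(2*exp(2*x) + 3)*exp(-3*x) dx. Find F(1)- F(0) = -2*exp(-1) - exp(-3) + 3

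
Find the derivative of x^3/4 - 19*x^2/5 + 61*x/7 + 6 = 3*x^2/4 - 38*x/5 + 61/7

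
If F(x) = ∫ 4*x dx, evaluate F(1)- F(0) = 2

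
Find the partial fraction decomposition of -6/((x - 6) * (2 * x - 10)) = 3/(x - 5) - 3/(x - 6)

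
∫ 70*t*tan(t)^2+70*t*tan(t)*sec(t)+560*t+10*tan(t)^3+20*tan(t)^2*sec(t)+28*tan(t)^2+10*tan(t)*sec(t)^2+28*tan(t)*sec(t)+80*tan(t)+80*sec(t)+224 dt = -14*t + 5*(7*t + tan(t) + sec(t) + 3)^2 - 2*tan(t) - 2*sec(t) + C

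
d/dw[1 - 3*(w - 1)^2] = 6 - 6*w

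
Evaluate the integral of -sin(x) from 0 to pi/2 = -1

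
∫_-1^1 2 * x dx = 0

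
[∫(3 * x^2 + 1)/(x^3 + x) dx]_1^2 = -log(2) + log(10)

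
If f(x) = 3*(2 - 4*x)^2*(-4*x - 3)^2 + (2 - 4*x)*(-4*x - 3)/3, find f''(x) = 9216*x^2 + 2304*x - 3136/3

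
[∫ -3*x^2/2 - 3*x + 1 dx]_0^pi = pi*(-pi^2 - 3*pi + 2)/2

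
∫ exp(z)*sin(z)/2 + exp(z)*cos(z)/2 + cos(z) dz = (exp(z)/2 + 1)*sin(z) + C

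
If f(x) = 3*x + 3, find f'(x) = 3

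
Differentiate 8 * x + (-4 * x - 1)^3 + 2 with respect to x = -192*x^2 - 96*x - 4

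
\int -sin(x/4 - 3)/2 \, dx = 2*cos(x/4 - 3) + C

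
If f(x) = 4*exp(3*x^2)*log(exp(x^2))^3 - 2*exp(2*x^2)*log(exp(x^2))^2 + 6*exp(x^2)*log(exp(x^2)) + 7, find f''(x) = 144*x^8*exp(3*x^2) + 312*x^6*exp(3*x^2) - 32*x^6*exp(2*x^2) + 120*x^4*exp(3*x^2) - 72*x^4*exp(2*x^2) + 24*x^4*exp(x^2) - 24*x^2*exp(2*x^2) + 60*x^2*exp(x^2) + 12*exp(x^2)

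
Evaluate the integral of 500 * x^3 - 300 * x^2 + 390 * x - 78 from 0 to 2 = 1824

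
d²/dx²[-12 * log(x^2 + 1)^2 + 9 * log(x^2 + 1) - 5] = (48*x^2*log(x^2 + 1) - 114*x^2 - 48*log(x^2 + 1) + 18)/(x^4 + 2*x^2 + 1)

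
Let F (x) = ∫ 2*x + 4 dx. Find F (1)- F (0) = 5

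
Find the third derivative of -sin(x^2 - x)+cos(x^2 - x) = 8*x^3*sin(x^2 - x) + 8*x^3*cos(x^2 - x) - 12*x^2*sin(x^2 - x) - 12*x^2*cos(x^2 - x) + 18*x*sin(x^2 - x) - 6*x*cos(x^2 - x) - 7*sin(x^2 - x) + 5*cos(x^2 - x)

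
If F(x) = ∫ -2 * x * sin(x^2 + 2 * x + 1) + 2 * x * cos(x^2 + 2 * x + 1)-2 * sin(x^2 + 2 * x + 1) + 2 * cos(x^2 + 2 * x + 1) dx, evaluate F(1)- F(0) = -sin(1) + sin(4) + cos(4) - cos(1)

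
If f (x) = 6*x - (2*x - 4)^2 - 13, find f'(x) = 22 - 8*x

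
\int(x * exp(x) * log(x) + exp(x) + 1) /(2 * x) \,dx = (exp(x) + 1)*log(x)/2 + C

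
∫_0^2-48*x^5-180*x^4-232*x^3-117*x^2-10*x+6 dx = -2912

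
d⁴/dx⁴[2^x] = 2^x*log(2)^4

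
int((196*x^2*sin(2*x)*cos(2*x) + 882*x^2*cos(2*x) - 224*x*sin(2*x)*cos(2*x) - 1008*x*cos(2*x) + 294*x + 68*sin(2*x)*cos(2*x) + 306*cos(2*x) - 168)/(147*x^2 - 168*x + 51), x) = log((7*x - 4)^2 + 1) + sin(2*x)^2/3 + 3*sin(2*x) + C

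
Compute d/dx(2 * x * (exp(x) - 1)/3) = 2*x*exp(x)/3 + 2*exp(x)/3 - 2/3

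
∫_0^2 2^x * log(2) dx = 3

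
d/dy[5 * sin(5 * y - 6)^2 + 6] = 25*sin(10*y - 12)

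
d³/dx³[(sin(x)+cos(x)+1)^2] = -8*cos(2*x) - 2*sqrt(2)*cos(x + pi/4)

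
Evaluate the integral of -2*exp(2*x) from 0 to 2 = 1 - exp(4)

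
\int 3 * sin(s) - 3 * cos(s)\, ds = -3*sqrt(2)*sin(s + pi/4) + C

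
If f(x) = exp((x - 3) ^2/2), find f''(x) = x^2*exp(x^2/2 - 3*x + 9/2) - 6*x*exp(x^2/2 - 3*x + 9/2) + 10*exp(x^2/2 - 3*x + 9/2)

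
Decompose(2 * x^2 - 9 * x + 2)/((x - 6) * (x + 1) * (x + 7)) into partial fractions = 163/(78*(x + 7)) - 13/(42*(x + 1)) + 20/(91*(x - 6))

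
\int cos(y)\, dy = sin(y) + C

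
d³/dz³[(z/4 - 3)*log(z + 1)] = (-z - 27)/(4*z^3 + 12*z^2 + 12*z + 4)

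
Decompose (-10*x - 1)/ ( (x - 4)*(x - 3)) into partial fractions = 31/(x - 3) - 41/(x - 4)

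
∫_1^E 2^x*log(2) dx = -2 + 2^E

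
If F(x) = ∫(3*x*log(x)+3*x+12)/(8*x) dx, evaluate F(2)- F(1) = 9*log(2)/4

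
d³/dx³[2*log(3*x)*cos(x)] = 2*(x^3*log(x)*sin(x) + x^3*log(3)*sin(x) - 3*x^2*cos(x) + 3*x*sin(x) + 2*cos(x))/x^3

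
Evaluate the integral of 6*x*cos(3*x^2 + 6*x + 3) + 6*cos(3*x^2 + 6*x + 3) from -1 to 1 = sin(12)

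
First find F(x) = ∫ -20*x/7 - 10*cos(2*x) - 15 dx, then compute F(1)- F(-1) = -30 - 10*sin(2)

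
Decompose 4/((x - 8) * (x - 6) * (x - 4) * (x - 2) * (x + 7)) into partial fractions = 4/(19305*(x + 7)) - 1/(108*(x - 2)) + 1/(44*(x - 4)) - 1/(52*(x - 6)) + 1/(180*(x - 8))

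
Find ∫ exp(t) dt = exp(t) + C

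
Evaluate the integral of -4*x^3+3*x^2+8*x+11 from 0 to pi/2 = -3 + (2 + (1 + pi/2)^2)*(-pi^2/4 + 1 + 3*pi/2)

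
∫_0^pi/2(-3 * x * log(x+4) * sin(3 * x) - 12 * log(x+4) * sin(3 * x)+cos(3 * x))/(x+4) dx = -log(4)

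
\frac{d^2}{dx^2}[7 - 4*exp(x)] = -4*exp(x)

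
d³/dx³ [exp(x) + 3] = exp(x)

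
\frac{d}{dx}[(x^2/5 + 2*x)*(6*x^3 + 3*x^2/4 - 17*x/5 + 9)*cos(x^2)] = -12*x^6*sin(x^2)/5 - 243*x^5*sin(x^2)/10 - 41*x^4*sin(x^2)/25 + 6*x^4*cos(x^2) + 10*x^3*sin(x^2) + 243*x^3*cos(x^2)/5 - 36*x^2*sin(x^2) + 123*x^2*cos(x^2)/50 - 10*x*cos(x^2) + 18*cos(x^2)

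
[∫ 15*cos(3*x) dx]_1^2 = 5*sin(6) - 5*sin(3)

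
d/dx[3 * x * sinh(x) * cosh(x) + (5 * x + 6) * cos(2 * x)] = -10*x*sin(2*x) + 3*x*cosh(2*x) - 12*sin(2*x) + 5*cos(2*x) + 3*sinh(2*x)/2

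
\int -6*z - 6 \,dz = -3*z^2 - 6*z + C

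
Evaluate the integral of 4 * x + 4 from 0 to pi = -2 + 2*(1 + pi)^2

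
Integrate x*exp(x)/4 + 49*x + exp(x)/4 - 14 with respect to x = x*(98*x + exp(x) - 56)/4 + C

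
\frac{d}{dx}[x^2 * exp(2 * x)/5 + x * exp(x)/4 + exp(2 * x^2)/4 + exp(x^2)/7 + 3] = 2*x^2*exp(2*x)/5 + 2*x*exp(2*x)/5 + x*exp(x)/4 + x*exp(2*x^2) + 2*x*exp(x^2)/7 + exp(x)/4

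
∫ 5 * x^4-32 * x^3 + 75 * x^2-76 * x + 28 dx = x^5 - 8*x^4 + 25*x^3 - 38*x^2 + 28*x + C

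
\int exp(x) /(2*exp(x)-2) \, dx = log(exp(x) - 1)/2 + C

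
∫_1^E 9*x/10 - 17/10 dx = -E/2 + 9/20 + (2 - 3*E/2)^2/5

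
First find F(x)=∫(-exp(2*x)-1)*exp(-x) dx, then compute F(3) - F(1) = -exp(3) - exp(-1) + exp(-3) + E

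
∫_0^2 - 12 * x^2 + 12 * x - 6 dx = -20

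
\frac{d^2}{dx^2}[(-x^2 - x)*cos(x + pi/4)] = x^2*cos(x + pi/4) + 3*sqrt(2)*x*sin(x)/2 + 5*sqrt(2)*x*cos(x)/2 + 2*sqrt(2)*sin(x)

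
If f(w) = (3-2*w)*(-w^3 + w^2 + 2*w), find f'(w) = 8*w^3 - 15*w^2 - 2*w + 6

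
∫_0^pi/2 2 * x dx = pi^2/4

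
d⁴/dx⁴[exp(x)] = exp(x)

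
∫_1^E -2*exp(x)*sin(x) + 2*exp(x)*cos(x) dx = 2*exp(E)*cos(E) - 2*E*cos(1)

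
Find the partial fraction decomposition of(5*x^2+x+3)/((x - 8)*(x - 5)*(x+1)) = 7/(54*(x + 1)) - 133/(18*(x - 5)) + 331/(27*(x - 8))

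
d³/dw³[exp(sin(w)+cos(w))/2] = (-sqrt(2)*sin(3*w + pi/4) - 6*cos(2*w) + sqrt(2)*cos(w + pi/4))*exp(sin(w))*exp(cos(w))/4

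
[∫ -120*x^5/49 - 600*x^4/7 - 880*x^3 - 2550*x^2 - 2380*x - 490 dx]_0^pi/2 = -5*(-7*pi - 3*pi^2/2 - 4 - pi^3/28)^2 + 5*pi^3/28 + 15*pi^2/2 + 80 + 35*pi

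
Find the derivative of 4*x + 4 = 4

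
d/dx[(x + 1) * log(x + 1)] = log(x + 1) + 1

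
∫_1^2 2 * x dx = 3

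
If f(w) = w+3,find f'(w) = 1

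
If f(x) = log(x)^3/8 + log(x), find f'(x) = (3*log(x)^2 + 8)/(8*x)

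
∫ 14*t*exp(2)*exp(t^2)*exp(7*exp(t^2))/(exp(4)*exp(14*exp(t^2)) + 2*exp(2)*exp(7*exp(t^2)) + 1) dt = exp(7*exp(t^2) + 2)/(exp(7*exp(t^2) + 2) + 1) + C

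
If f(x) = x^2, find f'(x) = 2*x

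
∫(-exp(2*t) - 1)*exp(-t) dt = -2*sinh(t) + C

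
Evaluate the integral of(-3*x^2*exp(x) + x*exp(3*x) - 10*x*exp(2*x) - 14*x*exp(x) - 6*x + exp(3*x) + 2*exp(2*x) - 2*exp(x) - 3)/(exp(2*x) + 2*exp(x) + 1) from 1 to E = -3*exp(2) + (-3*exp(2) + 3*E)*exp(E)/(1 + exp(E)) - 4*E + 6 + exp(1 + E)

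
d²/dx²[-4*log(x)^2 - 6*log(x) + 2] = (8*log(x) - 2)/x^2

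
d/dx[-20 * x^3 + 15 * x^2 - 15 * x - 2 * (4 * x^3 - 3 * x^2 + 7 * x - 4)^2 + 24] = -192*x^5 + 240*x^4 - 520*x^3 + 384*x^2 - 262*x + 97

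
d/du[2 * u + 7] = 2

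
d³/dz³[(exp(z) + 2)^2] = 8*exp(2*z) + 4*exp(z)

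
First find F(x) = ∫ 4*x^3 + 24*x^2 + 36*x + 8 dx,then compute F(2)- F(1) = 133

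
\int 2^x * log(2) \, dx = 2^x + C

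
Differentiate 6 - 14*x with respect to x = -14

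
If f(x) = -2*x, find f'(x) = -2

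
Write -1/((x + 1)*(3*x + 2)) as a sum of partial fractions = -3/(3*x + 2) + 1/(x + 1)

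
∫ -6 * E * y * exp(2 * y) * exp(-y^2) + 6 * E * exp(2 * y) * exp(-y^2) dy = 3*exp(-y^2 + 2*y + 1) + C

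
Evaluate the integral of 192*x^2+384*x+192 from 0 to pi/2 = -64 + (4 + 2*pi)^3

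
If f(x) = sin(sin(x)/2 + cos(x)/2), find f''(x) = sin(x)*sin(sqrt(2)*sin(x + pi/4)/2)*cos(x)/2 - sin(sqrt(2)*sin(x + pi/4)/2)/4 - sqrt(2)*sin(x + pi/4)*cos(sqrt(2)*sin(x + pi/4)/2)/2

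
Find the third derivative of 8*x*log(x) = -8/x^2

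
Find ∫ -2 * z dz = -z^2 + C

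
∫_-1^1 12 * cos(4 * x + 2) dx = 3*sin(6) + 3*sin(2)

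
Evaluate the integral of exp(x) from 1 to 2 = -E + exp(2)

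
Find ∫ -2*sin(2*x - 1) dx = cos(2*x - 1) + C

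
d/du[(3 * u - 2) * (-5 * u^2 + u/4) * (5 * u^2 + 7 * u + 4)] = -375*u^4 - 205*u^3 + 153*u^2/4 + 79*u - 2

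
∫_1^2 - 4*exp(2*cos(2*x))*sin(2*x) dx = -exp(2*cos(2)) + exp(2*cos(4))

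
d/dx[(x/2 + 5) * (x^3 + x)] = 2*x^3 + 15*x^2 + x + 5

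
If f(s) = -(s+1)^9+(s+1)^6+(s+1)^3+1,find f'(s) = -9*s^8 - 72*s^7 - 252*s^6 - 498*s^5 - 600*s^4 - 444*s^3 - 189*s^2 - 36*s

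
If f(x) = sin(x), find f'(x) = cos(x)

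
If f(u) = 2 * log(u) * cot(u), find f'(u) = 2*(-u*log(u)/sin(u)^2 + 1/tan(u))/u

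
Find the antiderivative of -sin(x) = cos(x) + C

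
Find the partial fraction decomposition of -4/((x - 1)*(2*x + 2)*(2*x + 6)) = -1/(8*(x + 3)) + 1/(4*(x + 1)) - 1/(8*(x - 1))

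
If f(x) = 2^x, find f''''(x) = 2^x*log(2)^4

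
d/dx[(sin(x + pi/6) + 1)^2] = sin(2*x + pi/3) + 2*cos(x + pi/6)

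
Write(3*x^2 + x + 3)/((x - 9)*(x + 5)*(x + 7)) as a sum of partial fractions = 143/(32*(x + 7)) - 73/(28*(x + 5)) + 255/(224*(x - 9))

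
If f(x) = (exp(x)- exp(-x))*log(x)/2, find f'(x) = (x*exp(2*x)*log(x) + x*log(x) + exp(2*x) - 1)*exp(-x)/(2*x)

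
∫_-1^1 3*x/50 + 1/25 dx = 2/25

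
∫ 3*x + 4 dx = 3*x^2/2 + 4*x + C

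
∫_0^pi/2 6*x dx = 3*pi^2/4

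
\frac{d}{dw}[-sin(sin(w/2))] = -cos(w/2)*cos(sin(w/2))/2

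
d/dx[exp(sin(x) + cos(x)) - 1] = sqrt(2)*exp(sin(x))*exp(cos(x))*cos(x + pi/4)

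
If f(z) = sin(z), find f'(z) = cos(z)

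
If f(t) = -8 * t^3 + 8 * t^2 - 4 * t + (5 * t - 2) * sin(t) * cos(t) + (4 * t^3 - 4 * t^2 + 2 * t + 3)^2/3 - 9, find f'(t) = 32*t^5 - 160*t^4/3 + 128*t^3/3 - 16*t^2 + 5*t*cos(2*t) + 8*t/3 + 5*sin(2*t)/2 - 2*cos(2*t)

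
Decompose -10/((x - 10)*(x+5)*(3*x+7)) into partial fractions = 45/(148*(3*x + 7)) - 1/(12*(x + 5)) - 2/(111*(x - 10))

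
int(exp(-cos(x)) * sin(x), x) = exp(-cos(x)) + C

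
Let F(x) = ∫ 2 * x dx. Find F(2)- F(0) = 4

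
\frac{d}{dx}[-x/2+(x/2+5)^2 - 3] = x/2 + 9/2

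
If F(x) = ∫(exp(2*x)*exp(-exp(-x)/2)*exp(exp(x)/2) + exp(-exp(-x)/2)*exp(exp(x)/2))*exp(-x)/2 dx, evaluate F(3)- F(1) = -exp(-exp(-1)/2 + E/2) + exp(-exp(-3)/2 + exp(3)/2)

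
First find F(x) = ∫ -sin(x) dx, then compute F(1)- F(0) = -1 + cos(1)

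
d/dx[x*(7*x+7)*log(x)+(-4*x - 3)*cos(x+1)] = 14*x*log(x) + 4*x*sin(x + 1) + 7*x + 7*log(x) + 3*sin(x + 1) - 4*cos(x + 1) + 7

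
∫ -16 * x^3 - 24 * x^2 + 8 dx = -4*x^4 - 8*x^3 + 8*x + C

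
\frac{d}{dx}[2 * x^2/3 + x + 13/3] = 4*x/3 + 1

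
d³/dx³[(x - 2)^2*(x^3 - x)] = 60*x^2 - 96*x + 18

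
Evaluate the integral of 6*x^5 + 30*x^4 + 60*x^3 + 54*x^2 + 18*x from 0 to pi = (-1 + (1 + pi)^3)^2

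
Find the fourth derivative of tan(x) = 24*tan(x)^5 + 40*tan(x)^3 + 16*tan(x)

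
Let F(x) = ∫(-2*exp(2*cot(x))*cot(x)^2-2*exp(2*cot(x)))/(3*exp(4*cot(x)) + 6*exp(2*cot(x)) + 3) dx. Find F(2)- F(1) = -exp(2*cot(1))/(3*(1 + exp(2*cot(1)))) + 1/(3*(1 + exp(-2/tan(2))))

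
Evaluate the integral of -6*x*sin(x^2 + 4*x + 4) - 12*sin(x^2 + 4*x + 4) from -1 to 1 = 3*cos(9) - 3*cos(1)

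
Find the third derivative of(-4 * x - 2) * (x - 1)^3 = 60 - 96*x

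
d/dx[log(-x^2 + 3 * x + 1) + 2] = (2*x - 3)/(x^2 - 3*x - 1)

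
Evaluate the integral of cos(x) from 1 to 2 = -sin(1) + sin(2)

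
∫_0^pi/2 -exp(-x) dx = -1 + exp(-pi/2)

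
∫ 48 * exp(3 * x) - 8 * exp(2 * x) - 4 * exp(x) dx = 4*(4*exp(2*x) - exp(x) - 1)*exp(x) + C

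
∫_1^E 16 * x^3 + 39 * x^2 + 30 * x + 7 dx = -40 + (1 + E)^3*(1 + 4*E)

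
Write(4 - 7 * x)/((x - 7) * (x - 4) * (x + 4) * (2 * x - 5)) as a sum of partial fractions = -4/(13*(2*x - 5)) - 4/(143*(x + 4)) + 1/(3*(x - 4)) - 5/(33*(x - 7))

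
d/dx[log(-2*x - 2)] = 1/(x + 1)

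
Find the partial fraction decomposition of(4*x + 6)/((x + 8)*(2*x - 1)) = 16/(17*(2*x - 1)) + 26/(17*(x + 8))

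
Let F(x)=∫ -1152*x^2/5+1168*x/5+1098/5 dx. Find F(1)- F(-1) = 1428/5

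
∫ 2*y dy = y^2 + C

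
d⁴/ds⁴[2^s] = 2^s*log(2)^4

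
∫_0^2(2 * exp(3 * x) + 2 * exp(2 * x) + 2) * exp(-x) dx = (2 + exp(2))*(-exp(-2) + exp(2))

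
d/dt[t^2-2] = 2*t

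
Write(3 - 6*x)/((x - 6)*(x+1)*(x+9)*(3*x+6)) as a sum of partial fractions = -19/(840*(x + 9)) + 5/(56*(x + 2)) - 3/(56*(x + 1)) - 11/(840*(x - 6))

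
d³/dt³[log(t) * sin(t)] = (-t^3*log(t)*cos(t) - 3*t^2*sin(t) - 3*t*cos(t) + 2*sin(t))/t^3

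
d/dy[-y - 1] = -1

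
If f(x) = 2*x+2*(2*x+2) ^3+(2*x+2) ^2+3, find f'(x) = 48*x^2 + 104*x + 58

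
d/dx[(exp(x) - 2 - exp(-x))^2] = (2*exp(4*x) - 4*exp(3*x) - 4*exp(x) - 2)*exp(-2*x)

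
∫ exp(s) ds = exp(s) + C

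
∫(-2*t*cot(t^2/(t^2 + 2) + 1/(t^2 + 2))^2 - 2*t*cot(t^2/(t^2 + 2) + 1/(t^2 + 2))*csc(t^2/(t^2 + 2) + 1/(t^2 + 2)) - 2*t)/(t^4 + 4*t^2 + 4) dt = cot((t^2 + 1)/(t^2 + 2)) + csc((t^2 + 1)/(t^2 + 2)) + C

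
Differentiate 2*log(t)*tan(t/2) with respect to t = 2*(t*log(t) + sin(t))/(t*(cos(t) + 1))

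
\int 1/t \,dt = log(3*t/4) + C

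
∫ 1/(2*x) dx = log(3*x)/2 + C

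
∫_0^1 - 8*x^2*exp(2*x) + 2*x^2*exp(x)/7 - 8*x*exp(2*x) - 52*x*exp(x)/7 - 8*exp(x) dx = -4*exp(2) - 54*E/7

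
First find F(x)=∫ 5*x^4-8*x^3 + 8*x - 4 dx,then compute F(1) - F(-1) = -6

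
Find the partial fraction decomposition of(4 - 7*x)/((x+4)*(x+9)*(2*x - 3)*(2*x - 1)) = -1/(171*(2*x - 1)) - 13/(231*(2*x - 3)) - 67/(1995*(x + 9)) + 32/(495*(x + 4))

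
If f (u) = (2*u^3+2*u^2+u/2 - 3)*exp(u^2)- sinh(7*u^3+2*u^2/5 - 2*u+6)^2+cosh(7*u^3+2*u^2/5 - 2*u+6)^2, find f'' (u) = 8*u^5*exp(u^2) + 8*u^4*exp(u^2) + 30*u^3*exp(u^2) + 8*u^2*exp(u^2) + 15*u*exp(u^2) - 2*exp(u^2)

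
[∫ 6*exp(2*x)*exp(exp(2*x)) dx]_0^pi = -3*E + 3*exp(exp(2*pi))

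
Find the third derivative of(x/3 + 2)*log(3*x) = (12 - x)/(3*x^3)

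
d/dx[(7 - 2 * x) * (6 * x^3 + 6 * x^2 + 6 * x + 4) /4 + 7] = -12*x^3 + 45*x^2/2 + 15*x + 17/2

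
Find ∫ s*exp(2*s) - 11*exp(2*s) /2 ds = (s - 6)*exp(2*s)/2 + C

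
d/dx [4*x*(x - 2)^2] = 12*x^2 - 32*x + 16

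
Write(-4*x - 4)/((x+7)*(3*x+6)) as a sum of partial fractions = -8/(5*(x + 7)) + 4/(15*(x + 2))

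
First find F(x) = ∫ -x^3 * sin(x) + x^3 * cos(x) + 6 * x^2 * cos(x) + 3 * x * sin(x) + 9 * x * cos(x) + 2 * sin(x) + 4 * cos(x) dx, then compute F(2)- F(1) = 27*cos(2) - 8*sin(1) - 8*cos(1) + 27*sin(2)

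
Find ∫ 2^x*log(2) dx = 2^x + C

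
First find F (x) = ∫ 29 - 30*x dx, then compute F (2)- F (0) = -2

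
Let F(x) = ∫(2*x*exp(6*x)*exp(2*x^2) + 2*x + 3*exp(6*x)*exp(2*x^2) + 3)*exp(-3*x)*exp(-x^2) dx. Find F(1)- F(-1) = -exp(-2) - exp(-4) + exp(2) + exp(4)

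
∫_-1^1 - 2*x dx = 0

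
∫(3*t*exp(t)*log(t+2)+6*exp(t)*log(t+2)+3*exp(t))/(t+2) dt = 3*exp(t)*log(t + 2) + C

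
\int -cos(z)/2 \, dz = -sin(z)/2 + C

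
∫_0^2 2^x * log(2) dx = 3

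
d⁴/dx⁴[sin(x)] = sin(x)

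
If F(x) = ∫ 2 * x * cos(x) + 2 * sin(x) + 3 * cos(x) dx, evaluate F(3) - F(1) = -5*sin(1) + 9*sin(3)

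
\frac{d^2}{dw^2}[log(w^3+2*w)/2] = (-3*w^4 - 4)/(2*w^6 + 8*w^4 + 8*w^2)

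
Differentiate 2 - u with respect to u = -1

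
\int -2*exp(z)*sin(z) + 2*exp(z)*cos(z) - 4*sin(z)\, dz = (2*exp(z) + 4)*cos(z) + C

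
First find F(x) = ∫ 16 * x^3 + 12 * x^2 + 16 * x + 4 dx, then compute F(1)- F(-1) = 16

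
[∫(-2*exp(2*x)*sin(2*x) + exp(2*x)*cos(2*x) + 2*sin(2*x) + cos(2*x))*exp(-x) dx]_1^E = (-E + exp(-1))*cos(2) + (-exp(-E) + exp(E))*cos(2*E)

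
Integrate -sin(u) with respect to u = cos(u) + C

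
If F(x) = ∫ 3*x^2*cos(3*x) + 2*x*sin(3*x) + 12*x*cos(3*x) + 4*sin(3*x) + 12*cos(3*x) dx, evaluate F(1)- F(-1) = 10*sin(3)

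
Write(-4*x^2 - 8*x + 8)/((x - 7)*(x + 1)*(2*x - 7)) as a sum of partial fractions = 92/(21*(2*x - 7)) + 1/(6*(x + 1)) - 61/(14*(x - 7))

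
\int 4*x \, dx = 2*x^2 + C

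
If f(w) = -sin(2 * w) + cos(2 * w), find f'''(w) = 8*sin(2*w) + 8*cos(2*w)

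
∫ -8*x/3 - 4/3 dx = -4*x^2/3 - 4*x/3 + C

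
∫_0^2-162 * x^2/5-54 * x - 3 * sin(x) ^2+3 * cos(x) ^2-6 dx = -1032/5 + 3*sin(4)/2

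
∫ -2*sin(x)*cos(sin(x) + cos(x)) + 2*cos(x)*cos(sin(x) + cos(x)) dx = 2*sin(sqrt(2)*sin(x + pi/4)) + C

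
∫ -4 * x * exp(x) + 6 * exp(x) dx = (10 - 4*x)*exp(x) + C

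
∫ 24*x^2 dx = 8*x^3 + C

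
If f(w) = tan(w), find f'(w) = cos(w)^(-2)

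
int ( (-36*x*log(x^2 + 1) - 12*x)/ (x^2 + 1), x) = 3*(-3*log(x^2 + 1) - 2)*log(x^2 + 1) + C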